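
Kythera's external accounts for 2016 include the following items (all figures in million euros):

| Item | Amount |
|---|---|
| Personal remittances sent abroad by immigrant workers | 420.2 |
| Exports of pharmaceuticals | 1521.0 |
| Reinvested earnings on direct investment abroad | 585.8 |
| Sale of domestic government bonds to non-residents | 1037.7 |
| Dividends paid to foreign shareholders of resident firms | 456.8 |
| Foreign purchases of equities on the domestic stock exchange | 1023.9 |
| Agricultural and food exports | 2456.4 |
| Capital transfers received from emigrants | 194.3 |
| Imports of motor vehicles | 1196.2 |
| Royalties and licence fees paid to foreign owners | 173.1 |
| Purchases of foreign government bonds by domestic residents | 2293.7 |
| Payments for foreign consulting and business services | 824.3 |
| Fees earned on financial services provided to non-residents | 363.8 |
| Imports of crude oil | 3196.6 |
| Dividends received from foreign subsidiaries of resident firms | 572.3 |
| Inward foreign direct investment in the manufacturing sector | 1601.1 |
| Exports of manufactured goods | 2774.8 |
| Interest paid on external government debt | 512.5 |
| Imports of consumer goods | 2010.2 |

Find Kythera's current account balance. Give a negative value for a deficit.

-515.8

Goods: 1521.0 - 2010.2 + 2456.4 - 3196.6 + 2774.8 - 1196.2 = 349.2
Services: -824.3 - 173.1 + 363.8 = -633.6
Primary income: -456.8 + 572.3 - 512.5 + 585.8 = 188.8
Secondary income: -420.2
Current account = 349.2 + (-633.6) + 188.8 + (-420.2) = -515.8
(Excluded from the current account — financial account: sale of domestic government bonds to non-residents 1037.7, foreign purchases of equities on the domestic stock exchange 1023.9, purchases of foreign government bonds by domestic residents 2293.7, inward foreign direct investment in the manufacturing sector 1601.1; capital account: capital transfers received from emigrants 194.3.)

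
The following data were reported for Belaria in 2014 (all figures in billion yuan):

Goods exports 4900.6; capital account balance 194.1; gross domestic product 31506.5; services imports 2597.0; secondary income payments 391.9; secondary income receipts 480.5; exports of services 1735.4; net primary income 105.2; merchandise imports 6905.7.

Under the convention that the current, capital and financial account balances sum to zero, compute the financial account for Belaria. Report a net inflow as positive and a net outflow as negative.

2478.8

Goods balance = 4900.6 - 6905.7 = -2005.1
Services balance = 1735.4 - 2597.0 = -861.6
Trade balance (goods + services) = -2005.1 + (-861.6) = -2866.7
Net primary income = 105.2
Net secondary income = 480.5 - 391.9 = 88.6
Current account = -2866.7 + 105.2 + 88.6 = -2672.9
Financial account = -(-2672.9 + 194.1) = 2478.8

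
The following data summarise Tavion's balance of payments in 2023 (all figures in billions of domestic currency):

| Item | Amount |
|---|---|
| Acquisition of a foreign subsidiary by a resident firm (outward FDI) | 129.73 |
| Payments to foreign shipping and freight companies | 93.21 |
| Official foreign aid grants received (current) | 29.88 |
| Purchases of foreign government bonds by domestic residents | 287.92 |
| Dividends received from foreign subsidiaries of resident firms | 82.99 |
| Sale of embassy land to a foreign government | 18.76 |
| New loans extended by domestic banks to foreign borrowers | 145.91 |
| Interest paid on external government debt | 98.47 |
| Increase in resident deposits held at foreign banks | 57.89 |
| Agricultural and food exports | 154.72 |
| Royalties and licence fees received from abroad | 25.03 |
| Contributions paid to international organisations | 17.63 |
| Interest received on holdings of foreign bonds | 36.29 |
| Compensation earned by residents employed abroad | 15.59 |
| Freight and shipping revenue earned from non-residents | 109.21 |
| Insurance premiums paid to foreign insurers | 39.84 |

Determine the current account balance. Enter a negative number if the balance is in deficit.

204.56

Goods: 154.72
Services: 25.03 - 39.84 + 109.21 - 93.21 = 1.19
Primary income: 82.99 - 98.47 + 15.59 + 36.29 = 36.40
Secondary income: 29.88 - 17.63 = 12.25
Current account = 154.72 + 1.19 + 36.40 + 12.25 = 204.56
(Excluded from the current account — financial account: acquisition of a foreign subsidiary by a resident firm (outward FDI) 129.73, purchases of foreign government bonds by domestic residents 287.92, new loans extended by domestic banks to foreign borrowers 145.91, increase in resident deposits held at foreign banks 57.89; capital account: sale of embassy land to a foreign government 18.76.)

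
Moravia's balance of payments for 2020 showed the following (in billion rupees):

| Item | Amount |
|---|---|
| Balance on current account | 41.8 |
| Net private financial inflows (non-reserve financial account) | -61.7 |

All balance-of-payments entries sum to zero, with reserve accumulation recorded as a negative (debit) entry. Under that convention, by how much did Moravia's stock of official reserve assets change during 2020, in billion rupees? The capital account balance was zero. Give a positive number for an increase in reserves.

Official reserve transactions balance = -(41.8 + (-61.7)) = 19.9
An accumulation of reserves is recorded as a debit (negative entry), so the change in the stock of reserves is the negative of that balance.
Change in official reserves = -(19.9) = -19.9

-19.9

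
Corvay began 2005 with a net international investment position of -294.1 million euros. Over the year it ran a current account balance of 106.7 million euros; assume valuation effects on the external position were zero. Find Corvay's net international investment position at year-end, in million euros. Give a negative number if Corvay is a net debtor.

With no valuation effects, change in NIIP = current account = 106.7
End-of-year NIIP = -294.1 + 106.7 = -187.4

-187.4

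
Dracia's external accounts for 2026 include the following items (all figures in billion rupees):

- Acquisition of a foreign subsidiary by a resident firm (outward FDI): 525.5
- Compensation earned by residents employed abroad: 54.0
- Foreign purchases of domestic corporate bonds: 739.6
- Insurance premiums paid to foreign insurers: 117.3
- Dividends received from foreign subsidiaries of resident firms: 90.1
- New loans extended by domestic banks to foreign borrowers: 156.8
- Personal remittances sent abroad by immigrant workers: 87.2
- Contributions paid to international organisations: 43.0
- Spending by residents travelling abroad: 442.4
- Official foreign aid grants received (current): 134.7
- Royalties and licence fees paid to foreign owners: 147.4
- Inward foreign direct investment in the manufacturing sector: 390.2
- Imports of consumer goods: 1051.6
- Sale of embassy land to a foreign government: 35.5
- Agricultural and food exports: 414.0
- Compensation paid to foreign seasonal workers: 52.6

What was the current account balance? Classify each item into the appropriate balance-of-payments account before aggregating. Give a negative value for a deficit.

Goods: 414.0 - 1051.6 = -637.6
Services: -147.4 - 117.3 - 442.4 = -707.1
Primary income: -52.6 + 90.1 + 54.0 = 91.5
Secondary income: 134.7 - 43.0 - 87.2 = 4.5
Current account = (-637.6) + (-707.1) + 91.5 + 4.5 = -1248.7
(Excluded from the current account — financial account: acquisition of a foreign subsidiary by a resident firm (outward FDI) 525.5, foreign purchases of domestic corporate bonds 739.6, new loans extended by domestic banks to foreign borrowers 156.8, inward foreign direct investment in the manufacturing sector 390.2; capital account: sale of embassy land to a foreign government 35.5.)

-1248.7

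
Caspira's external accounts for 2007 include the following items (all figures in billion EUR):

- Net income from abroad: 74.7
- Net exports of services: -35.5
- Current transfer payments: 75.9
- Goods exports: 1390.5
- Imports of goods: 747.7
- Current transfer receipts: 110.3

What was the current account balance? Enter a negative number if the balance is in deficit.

Goods balance = 1390.5 - 747.7 = 642.8
Services balance = -35.5
Trade balance (goods + services) = 642.8 + (-35.5) = 607.3
Net primary income = 74.7
Net secondary income = 110.3 - 75.9 = 34.4
Current account = 607.3 + 74.7 + 34.4 = 716.4

716.4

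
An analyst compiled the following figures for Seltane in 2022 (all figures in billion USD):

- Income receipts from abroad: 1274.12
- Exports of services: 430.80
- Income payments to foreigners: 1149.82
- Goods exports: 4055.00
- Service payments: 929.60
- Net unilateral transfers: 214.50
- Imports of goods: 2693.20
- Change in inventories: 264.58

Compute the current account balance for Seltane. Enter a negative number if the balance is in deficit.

1201.80

Goods balance = 4055.00 - 2693.20 = 1361.80
Services balance = 430.80 - 929.60 = -498.80
Trade balance (goods + services) = 1361.80 + (-498.80) = 863.00
Net primary income = 1274.12 - 1149.82 = 124.30
Net secondary income = 214.50
Current account = 863.00 + 124.30 + 214.50 = 1201.80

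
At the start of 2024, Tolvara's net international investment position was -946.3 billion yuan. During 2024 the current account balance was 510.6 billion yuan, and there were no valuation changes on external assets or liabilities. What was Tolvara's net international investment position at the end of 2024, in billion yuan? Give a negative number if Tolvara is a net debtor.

-435.7

With no valuation effects, change in NIIP = current account = 510.6
End-of-year NIIP = -946.3 + 510.6 = -435.7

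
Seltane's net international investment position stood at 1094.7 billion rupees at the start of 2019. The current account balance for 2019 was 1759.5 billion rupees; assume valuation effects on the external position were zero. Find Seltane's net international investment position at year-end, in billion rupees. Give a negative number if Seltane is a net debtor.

2854.2

With no valuation effects, change in NIIP = current account = 1759.5
End-of-year NIIP = 1094.7 + 1759.5 = 2854.2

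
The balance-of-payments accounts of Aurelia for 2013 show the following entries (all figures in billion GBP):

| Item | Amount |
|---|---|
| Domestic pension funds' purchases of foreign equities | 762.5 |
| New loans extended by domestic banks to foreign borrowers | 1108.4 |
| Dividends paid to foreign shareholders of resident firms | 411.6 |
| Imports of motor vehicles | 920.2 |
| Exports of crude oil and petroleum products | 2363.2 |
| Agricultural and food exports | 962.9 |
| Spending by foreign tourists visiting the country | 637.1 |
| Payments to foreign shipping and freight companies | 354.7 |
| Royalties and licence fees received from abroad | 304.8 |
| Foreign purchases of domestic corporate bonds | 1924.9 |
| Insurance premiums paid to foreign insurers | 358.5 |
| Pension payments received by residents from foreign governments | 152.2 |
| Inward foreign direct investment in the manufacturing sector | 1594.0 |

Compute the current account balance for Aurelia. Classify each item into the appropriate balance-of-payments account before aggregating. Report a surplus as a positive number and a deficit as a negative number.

2375.2

Goods: -920.2 + 2363.2 + 962.9 = 2405.9
Services: -358.5 - 354.7 + 304.8 + 637.1 = 228.7
Primary income: -411.6
Secondary income: 152.2
Current account = 2405.9 + 228.7 + (-411.6) + 152.2 = 2375.2
(Excluded from the current account — financial account: domestic pension funds' purchases of foreign equities 762.5, new loans extended by domestic banks to foreign borrowers 1108.4, foreign purchases of domestic corporate bonds 1924.9, inward foreign direct investment in the manufacturing sector 1594.0.)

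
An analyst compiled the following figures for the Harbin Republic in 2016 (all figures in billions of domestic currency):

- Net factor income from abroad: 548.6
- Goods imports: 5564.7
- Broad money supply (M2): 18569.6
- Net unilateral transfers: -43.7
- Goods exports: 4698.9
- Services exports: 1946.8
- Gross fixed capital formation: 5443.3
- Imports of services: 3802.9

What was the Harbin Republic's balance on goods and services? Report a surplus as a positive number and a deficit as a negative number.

Goods balance = 4698.9 - 5564.7 = -865.8
Services balance = 1946.8 - 3802.9 = -1856.1
Trade balance (goods + services) = -865.8 + (-1856.1) = -2721.9

-2721.9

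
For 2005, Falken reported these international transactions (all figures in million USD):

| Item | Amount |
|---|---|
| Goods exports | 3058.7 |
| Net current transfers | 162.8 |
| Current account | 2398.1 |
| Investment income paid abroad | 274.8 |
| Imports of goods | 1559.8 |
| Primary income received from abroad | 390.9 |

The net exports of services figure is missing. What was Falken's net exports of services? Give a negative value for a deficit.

620.3

Current account = goods balance + services balance + net primary income + net secondary income
Sum of the known components = 1777.8
Net exports of services = CA - (known components) = 2398.1 - 1777.8 = 620.3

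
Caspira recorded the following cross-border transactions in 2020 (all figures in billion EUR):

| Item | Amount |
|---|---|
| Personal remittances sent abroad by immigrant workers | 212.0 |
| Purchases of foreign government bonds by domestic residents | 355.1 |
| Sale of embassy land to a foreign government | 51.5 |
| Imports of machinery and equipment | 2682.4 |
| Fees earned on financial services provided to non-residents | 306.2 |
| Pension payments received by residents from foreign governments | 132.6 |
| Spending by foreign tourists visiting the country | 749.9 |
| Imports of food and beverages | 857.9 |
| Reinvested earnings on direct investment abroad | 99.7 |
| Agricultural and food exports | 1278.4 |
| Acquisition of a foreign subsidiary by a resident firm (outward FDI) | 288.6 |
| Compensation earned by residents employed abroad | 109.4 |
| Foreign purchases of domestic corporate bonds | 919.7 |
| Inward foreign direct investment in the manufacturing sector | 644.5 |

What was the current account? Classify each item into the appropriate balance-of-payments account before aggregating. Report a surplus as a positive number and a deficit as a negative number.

Goods: -2682.4 - 857.9 + 1278.4 = -2261.9
Services: 306.2 + 749.9 = 1056.1
Primary income: 109.4 + 99.7 = 209.1
Secondary income: -212.0 + 132.6 = -79.4
Current account = (-2261.9) + 1056.1 + 209.1 + (-79.4) = -1076.1
(Excluded from the current account — financial account: purchases of foreign government bonds by domestic residents 355.1, acquisition of a foreign subsidiary by a resident firm (outward FDI) 288.6, foreign purchases of domestic corporate bonds 919.7, inward foreign direct investment in the manufacturing sector 644.5; capital account: sale of embassy land to a foreign government 51.5.)

-1076.1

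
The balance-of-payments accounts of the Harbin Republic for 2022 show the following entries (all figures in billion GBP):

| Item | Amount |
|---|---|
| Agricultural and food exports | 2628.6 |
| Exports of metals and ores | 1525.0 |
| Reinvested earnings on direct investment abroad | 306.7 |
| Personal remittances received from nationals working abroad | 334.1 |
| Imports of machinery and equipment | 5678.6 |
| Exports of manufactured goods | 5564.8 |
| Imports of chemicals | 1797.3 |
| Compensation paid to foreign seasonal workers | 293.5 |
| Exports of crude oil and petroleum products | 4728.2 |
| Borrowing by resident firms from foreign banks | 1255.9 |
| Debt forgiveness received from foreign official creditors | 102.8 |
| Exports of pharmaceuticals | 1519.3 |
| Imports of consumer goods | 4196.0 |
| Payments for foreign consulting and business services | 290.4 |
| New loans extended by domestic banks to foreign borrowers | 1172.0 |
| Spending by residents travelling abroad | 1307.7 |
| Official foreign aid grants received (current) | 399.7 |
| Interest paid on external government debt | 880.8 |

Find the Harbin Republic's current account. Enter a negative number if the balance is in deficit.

Goods: -4196.0 - 1797.3 + 1525.0 + 4728.2 + 5564.8 + 1519.3 + 2628.6 - 5678.6 = 4294.0
Services: -1307.7 - 290.4 = -1598.1
Primary income: 306.7 - 293.5 - 880.8 = -867.6
Secondary income: 334.1 + 399.7 = 733.8
Current account = 4294.0 + (-1598.1) + (-867.6) + 733.8 = 2562.1
(Excluded from the current account — financial account: borrowing by resident firms from foreign banks 1255.9, new loans extended by domestic banks to foreign borrowers 1172.0; capital account: debt forgiveness received from foreign official creditors 102.8.)

2562.1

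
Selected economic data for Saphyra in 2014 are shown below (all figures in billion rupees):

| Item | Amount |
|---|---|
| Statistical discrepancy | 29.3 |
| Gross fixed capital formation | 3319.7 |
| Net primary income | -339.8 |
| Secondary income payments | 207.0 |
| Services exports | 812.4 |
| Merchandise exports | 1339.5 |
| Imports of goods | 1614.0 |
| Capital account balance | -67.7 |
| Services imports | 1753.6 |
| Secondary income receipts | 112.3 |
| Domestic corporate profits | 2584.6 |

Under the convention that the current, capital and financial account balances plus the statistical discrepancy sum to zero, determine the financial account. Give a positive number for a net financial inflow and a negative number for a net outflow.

Goods balance = 1339.5 - 1614.0 = -274.5
Services balance = 812.4 - 1753.6 = -941.2
Trade balance (goods + services) = -274.5 + (-941.2) = -1215.7
Net primary income = -339.8
Net secondary income = 112.3 - 207.0 = -94.7
Current account = -1215.7 + (-339.8) + (-94.7) = -1650.2
Financial account = -(-1650.2 + (-67.7) + 29.3) = 1688.6

1688.6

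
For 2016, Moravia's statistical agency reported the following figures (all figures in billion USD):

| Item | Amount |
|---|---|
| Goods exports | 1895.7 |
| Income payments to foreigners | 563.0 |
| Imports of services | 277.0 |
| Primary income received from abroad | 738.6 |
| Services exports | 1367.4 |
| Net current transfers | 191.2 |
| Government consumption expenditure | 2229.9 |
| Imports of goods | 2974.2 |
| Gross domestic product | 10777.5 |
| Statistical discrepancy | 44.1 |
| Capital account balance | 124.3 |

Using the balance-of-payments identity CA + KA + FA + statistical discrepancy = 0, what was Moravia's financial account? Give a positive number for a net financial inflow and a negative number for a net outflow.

Goods balance = 1895.7 - 2974.2 = -1078.5
Services balance = 1367.4 - 277.0 = 1090.4
Trade balance (goods + services) = -1078.5 + 1090.4 = 11.9
Net primary income = 738.6 - 563.0 = 175.6
Net secondary income = 191.2
Current account = 11.9 + 175.6 + 191.2 = 378.7
Financial account = -(378.7 + 124.3 + 44.1) = -547.1

-547.1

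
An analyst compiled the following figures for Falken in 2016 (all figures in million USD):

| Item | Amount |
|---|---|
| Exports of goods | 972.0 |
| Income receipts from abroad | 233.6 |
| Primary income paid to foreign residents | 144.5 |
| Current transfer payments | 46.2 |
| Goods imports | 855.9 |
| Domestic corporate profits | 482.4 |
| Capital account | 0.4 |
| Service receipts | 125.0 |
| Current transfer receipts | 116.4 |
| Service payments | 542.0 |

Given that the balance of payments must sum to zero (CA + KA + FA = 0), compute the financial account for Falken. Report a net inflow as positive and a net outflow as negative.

Goods balance = 972.0 - 855.9 = 116.1
Services balance = 125.0 - 542.0 = -417.0
Trade balance (goods + services) = 116.1 + (-417.0) = -300.9
Net primary income = 233.6 - 144.5 = 89.1
Net secondary income = 116.4 - 46.2 = 70.2
Current account = -300.9 + 89.1 + 70.2 = -141.6
Financial account = -(-141.6 + 0.4) = 141.2

141.2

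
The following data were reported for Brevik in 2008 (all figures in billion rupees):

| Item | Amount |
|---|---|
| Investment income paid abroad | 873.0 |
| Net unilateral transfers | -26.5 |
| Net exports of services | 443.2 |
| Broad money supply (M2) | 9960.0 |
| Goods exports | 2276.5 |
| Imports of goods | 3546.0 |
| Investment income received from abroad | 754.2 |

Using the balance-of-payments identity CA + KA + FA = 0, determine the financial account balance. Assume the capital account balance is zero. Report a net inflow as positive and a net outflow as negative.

Goods balance = 2276.5 - 3546.0 = -1269.5
Services balance = 443.2
Trade balance (goods + services) = -1269.5 + 443.2 = -826.3
Net primary income = 754.2 - 873.0 = -118.8
Net secondary income = -26.5
Current account = -826.3 + (-118.8) + (-26.5) = -971.6
Financial account = -(-971.6) = 971.6

971.6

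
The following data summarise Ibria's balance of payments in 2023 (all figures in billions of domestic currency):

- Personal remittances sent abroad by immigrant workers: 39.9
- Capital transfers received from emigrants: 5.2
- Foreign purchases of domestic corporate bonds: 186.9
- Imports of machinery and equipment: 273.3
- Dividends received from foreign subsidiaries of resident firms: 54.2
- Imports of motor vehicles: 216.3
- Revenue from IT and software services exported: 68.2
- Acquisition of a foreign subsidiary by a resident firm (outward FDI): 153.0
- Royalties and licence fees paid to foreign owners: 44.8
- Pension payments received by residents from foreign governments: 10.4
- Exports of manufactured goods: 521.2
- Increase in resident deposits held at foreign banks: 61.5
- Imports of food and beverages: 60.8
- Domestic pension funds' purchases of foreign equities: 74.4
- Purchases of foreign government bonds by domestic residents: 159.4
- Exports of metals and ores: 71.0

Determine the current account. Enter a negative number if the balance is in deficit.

89.9

Goods: -273.3 - 60.8 + 71.0 + 521.2 - 216.3 = 41.8
Services: -44.8 + 68.2 = 23.4
Primary income: 54.2
Secondary income: 10.4 - 39.9 = -29.5
Current account = 41.8 + 23.4 + 54.2 + (-29.5) = 89.9
(Excluded from the current account — capital account: capital transfers received from emigrants 5.2; financial account: foreign purchases of domestic corporate bonds 186.9, acquisition of a foreign subsidiary by a resident firm (outward FDI) 153.0, increase in resident deposits held at foreign banks 61.5, domestic pension funds' purchases of foreign equities 74.4, purchases of foreign government bonds by domestic residents 159.4.)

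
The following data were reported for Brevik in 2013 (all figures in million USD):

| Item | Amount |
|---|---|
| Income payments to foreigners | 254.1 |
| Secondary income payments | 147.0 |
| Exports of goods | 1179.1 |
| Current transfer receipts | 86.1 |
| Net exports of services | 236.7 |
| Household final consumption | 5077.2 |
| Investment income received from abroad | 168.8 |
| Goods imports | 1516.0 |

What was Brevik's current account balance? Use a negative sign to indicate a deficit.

Goods balance = 1179.1 - 1516.0 = -336.9
Services balance = 236.7
Trade balance (goods + services) = -336.9 + 236.7 = -100.2
Net primary income = 168.8 - 254.1 = -85.3
Net secondary income = 86.1 - 147.0 = -60.9
Current account = -100.2 + (-85.3) + (-60.9) = -246.4

-246.4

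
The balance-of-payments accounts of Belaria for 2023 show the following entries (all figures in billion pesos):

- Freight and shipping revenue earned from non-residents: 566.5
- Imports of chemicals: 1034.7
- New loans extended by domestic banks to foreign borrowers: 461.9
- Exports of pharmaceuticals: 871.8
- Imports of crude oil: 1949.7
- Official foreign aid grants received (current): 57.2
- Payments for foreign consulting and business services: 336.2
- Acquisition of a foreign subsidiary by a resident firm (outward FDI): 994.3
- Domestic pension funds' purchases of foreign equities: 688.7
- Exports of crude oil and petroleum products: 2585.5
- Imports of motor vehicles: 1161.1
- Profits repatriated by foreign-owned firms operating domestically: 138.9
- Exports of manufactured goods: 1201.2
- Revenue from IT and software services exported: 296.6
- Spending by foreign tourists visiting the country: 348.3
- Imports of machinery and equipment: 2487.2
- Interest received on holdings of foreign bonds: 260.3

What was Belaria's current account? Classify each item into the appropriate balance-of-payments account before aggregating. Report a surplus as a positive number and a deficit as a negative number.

Goods: -1949.7 + 2585.5 - 2487.2 + 1201.2 - 1161.1 + 871.8 - 1034.7 = -1974.2
Services: 296.6 + 566.5 + 348.3 - 336.2 = 875.2
Primary income: 260.3 - 138.9 = 121.4
Secondary income: 57.2
Current account = (-1974.2) + 875.2 + 121.4 + 57.2 = -920.4
(Excluded from the current account — financial account: new loans extended by domestic banks to foreign borrowers 461.9, acquisition of a foreign subsidiary by a resident firm (outward FDI) 994.3, domestic pension funds' purchases of foreign equities 688.7.)

-920.4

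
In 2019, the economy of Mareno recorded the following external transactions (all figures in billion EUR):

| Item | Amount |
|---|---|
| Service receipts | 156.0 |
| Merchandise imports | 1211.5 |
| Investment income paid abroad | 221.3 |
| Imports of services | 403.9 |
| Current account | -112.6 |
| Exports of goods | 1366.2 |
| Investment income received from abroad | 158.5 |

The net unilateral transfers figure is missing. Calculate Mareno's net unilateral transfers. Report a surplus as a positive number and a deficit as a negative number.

43.4

Current account = goods balance + services balance + net primary income + net secondary income
Sum of the known components = -156.0
Net unilateral transfers = CA - (known components) = -112.6 - (-156.0) = 43.4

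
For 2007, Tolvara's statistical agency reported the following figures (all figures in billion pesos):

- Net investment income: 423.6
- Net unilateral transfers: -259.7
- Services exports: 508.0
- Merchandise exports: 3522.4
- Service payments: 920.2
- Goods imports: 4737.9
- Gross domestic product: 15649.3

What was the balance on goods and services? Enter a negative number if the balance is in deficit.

Goods balance = 3522.4 - 4737.9 = -1215.5
Services balance = 508.0 - 920.2 = -412.2
Trade balance (goods + services) = -1215.5 + (-412.2) = -1627.7

-1627.7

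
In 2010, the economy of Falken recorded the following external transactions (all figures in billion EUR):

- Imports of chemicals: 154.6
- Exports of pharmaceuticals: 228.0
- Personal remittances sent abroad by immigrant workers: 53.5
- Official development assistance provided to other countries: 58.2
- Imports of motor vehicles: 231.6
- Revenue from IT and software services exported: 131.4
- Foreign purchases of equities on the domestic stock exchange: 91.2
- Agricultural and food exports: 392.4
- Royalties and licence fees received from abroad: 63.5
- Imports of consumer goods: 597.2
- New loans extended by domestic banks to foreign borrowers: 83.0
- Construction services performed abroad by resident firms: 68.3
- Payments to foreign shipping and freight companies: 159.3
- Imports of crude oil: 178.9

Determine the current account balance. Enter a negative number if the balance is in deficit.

-549.7

Goods: -231.6 + 392.4 - 154.6 - 597.2 + 228.0 - 178.9 = -541.9
Services: -159.3 + 131.4 + 63.5 + 68.3 = 103.9
Secondary income: -53.5 - 58.2 = -111.7
Current account = (-541.9) + 103.9 + (-111.7) = -549.7
(Excluded from the current account — financial account: foreign purchases of equities on the domestic stock exchange 91.2, new loans extended by domestic banks to foreign borrowers 83.0.)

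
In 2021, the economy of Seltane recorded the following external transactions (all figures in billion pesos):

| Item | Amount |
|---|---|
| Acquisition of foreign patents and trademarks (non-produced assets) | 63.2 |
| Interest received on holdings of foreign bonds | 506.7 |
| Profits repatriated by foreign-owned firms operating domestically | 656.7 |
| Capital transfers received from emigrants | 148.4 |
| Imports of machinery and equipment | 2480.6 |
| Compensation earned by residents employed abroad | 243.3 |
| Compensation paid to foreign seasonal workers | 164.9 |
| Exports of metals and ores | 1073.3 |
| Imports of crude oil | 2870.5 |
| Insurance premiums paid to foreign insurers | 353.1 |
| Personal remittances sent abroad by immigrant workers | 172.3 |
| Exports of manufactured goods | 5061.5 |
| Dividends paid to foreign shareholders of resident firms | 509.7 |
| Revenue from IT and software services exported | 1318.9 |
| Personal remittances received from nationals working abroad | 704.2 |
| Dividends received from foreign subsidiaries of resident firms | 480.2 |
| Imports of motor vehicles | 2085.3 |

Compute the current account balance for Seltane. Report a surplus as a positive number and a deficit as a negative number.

95.0

Goods: -2870.5 - 2480.6 + 5061.5 + 1073.3 - 2085.3 = -1301.6
Services: 1318.9 - 353.1 = 965.8
Primary income: 506.7 - 656.7 + 243.3 - 509.7 - 164.9 + 480.2 = -101.1
Secondary income: 704.2 - 172.3 = 531.9
Current account = (-1301.6) + 965.8 + (-101.1) + 531.9 = 95.0
(Excluded from the current account — capital account: acquisition of foreign patents and trademarks (non-produced assets) 63.2, capital transfers received from emigrants 148.4.)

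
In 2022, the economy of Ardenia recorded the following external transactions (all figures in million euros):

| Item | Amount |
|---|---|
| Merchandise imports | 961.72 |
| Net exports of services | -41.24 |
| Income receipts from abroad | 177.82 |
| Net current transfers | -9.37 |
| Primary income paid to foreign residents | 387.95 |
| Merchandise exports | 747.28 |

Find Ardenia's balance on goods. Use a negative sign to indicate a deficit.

Goods balance = 747.28 - 961.72 = -214.44

-214.44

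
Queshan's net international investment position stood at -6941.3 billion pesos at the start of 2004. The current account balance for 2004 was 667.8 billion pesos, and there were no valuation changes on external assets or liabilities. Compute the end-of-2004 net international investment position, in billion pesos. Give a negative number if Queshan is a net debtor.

With no valuation effects, change in NIIP = current account = 667.8
End-of-year NIIP = -6941.3 + 667.8 = -6273.5

-6273.5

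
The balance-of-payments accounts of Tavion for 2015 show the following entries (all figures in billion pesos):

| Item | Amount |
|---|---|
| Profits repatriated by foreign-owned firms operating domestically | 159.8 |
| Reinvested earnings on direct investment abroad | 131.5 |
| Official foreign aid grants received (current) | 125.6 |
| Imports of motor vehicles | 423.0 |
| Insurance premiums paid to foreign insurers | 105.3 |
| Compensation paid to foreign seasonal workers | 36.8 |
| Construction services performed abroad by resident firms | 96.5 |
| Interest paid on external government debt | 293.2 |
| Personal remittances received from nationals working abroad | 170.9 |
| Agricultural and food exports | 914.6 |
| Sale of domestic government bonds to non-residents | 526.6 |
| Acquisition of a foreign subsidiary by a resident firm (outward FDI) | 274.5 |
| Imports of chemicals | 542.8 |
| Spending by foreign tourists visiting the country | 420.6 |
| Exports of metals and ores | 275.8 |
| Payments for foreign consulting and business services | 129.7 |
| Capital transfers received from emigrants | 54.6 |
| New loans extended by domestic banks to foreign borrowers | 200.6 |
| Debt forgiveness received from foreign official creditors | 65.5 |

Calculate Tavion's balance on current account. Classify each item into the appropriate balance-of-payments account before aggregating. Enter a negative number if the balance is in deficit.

Goods: 914.6 - 423.0 - 542.8 + 275.8 = 224.6
Services: -105.3 + 96.5 + 420.6 - 129.7 = 282.1
Primary income: -159.8 - 36.8 - 293.2 + 131.5 = -358.3
Secondary income: 170.9 + 125.6 = 296.5
Current account = 224.6 + 282.1 + (-358.3) + 296.5 = 444.9
(Excluded from the current account — financial account: sale of domestic government bonds to non-residents 526.6, acquisition of a foreign subsidiary by a resident firm (outward FDI) 274.5, new loans extended by domestic banks to foreign borrowers 200.6; capital account: capital transfers received from emigrants 54.6, debt forgiveness received from foreign official creditors 65.5.)

444.9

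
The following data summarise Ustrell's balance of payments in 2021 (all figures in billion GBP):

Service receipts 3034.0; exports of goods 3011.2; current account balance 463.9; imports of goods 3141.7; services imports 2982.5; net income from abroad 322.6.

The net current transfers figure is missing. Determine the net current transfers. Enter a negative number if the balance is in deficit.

220.3

Current account = goods balance + services balance + net primary income + net secondary income
Sum of the known components = 243.6
Net current transfers = CA - (known components) = 463.9 - 243.6 = 220.3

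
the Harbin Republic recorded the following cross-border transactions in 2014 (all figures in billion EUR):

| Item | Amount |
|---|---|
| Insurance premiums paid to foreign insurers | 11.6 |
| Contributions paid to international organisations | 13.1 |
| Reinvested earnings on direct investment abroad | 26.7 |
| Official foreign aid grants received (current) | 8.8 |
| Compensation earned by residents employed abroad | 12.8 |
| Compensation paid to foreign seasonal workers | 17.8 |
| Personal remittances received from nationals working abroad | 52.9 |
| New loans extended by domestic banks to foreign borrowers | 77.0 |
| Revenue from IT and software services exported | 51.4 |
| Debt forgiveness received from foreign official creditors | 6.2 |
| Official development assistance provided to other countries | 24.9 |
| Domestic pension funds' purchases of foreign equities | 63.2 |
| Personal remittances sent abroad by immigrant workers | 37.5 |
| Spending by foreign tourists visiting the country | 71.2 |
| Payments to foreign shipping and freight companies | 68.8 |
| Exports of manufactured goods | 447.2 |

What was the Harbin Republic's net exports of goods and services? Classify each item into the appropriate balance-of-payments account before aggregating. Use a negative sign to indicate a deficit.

489.4

Goods: 447.2
Services: 71.2 - 68.8 + 51.4 - 11.6 = 42.2
Trade balance = 447.2 + 42.2 = 489.4
(Excluded from the trade balance — secondary income: contributions paid to international organisations 13.1, official foreign aid grants received (current) 8.8, personal remittances received from nationals working abroad 52.9, official development assistance provided to other countries 24.9, personal remittances sent abroad by immigrant workers 37.5; primary income: reinvested earnings on direct investment abroad 26.7, compensation earned by residents employed abroad 12.8, compensation paid to foreign seasonal workers 17.8; financial account: new loans extended by domestic banks to foreign borrowers 77.0, domestic pension funds' purchases of foreign equities 63.2; capital account: debt forgiveness received from foreign official creditors 6.2.)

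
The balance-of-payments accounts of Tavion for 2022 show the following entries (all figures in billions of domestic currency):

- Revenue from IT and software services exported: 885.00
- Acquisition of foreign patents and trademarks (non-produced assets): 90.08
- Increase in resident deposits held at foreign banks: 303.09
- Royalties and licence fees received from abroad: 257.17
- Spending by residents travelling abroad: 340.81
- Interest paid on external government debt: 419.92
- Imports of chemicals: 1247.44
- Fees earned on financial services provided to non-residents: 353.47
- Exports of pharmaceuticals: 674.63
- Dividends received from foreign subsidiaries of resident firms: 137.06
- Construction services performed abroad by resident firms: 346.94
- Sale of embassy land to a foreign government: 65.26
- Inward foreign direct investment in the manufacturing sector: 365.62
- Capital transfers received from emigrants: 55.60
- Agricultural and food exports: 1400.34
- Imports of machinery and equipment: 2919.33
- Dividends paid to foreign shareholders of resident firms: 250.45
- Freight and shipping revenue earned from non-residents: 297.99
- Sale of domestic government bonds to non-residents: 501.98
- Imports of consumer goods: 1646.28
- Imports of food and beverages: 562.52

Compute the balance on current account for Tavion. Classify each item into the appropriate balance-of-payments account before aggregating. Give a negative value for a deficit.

-3034.15

Goods: -1247.44 - 2919.33 + 674.63 - 562.52 + 1400.34 - 1646.28 = -4300.60
Services: 346.94 + 885.00 + 257.17 + 353.47 + 297.99 - 340.81 = 1799.76
Primary income: -419.92 - 250.45 + 137.06 = -533.31
Current account = (-4300.60) + 1799.76 + (-533.31) = -3034.15
(Excluded from the current account — capital account: acquisition of foreign patents and trademarks (non-produced assets) 90.08, sale of embassy land to a foreign government 65.26, capital transfers received from emigrants 55.60; financial account: increase in resident deposits held at foreign banks 303.09, inward foreign direct investment in the manufacturing sector 365.62, sale of domestic government bonds to non-residents 501.98.)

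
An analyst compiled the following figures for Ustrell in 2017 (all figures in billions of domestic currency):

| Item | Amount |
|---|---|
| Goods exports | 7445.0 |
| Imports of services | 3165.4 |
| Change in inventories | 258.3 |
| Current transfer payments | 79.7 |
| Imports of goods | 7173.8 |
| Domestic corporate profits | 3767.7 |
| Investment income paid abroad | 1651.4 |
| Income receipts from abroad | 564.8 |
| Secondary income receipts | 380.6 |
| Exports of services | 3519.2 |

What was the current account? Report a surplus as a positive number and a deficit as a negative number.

Goods balance = 7445.0 - 7173.8 = 271.2
Services balance = 3519.2 - 3165.4 = 353.8
Trade balance (goods + services) = 271.2 + 353.8 = 625.0
Net primary income = 564.8 - 1651.4 = -1086.6
Net secondary income = 380.6 - 79.7 = 300.9
Current account = 625.0 + (-1086.6) + 300.9 = -160.7

-160.7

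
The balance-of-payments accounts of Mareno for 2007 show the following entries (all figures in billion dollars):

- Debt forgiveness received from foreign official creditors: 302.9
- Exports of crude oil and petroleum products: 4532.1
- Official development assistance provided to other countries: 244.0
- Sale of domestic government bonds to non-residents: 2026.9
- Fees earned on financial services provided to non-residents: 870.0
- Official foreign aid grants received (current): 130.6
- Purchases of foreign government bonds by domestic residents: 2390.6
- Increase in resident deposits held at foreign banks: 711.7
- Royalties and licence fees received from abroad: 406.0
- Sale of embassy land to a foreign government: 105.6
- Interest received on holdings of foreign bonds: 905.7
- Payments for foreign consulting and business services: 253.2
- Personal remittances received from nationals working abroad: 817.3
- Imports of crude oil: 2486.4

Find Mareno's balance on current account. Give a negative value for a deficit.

Goods: 4532.1 - 2486.4 = 2045.7
Services: 870.0 - 253.2 + 406.0 = 1022.8
Primary income: 905.7
Secondary income: 130.6 + 817.3 - 244.0 = 703.9
Current account = 2045.7 + 1022.8 + 905.7 + 703.9 = 4678.1
(Excluded from the current account — capital account: debt forgiveness received from foreign official creditors 302.9, sale of embassy land to a foreign government 105.6; financial account: sale of domestic government bonds to non-residents 2026.9, purchases of foreign government bonds by domestic residents 2390.6, increase in resident deposits held at foreign banks 711.7.)

4678.1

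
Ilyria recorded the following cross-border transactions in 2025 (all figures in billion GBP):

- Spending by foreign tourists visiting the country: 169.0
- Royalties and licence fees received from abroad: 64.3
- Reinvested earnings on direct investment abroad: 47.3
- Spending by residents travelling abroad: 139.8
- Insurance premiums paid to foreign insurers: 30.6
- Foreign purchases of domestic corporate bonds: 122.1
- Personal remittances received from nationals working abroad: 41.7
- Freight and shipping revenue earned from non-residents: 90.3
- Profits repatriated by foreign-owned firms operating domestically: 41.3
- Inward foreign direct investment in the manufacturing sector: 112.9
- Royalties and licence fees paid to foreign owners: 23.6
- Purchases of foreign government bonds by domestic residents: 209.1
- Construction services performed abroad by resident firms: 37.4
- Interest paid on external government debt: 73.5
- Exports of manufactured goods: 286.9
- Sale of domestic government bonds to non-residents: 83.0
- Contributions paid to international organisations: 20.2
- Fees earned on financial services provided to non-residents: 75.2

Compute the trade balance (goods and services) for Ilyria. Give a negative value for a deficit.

529.1

Goods: 286.9
Services: 64.3 - 23.6 + 75.2 + 37.4 + 90.3 - 139.8 - 30.6 + 169.0 = 242.2
Trade balance = 286.9 + 242.2 = 529.1
(Excluded from the trade balance — primary income: reinvested earnings on direct investment abroad 47.3, profits repatriated by foreign-owned firms operating domestically 41.3, interest paid on external government debt 73.5; financial account: foreign purchases of domestic corporate bonds 122.1, inward foreign direct investment in the manufacturing sector 112.9, purchases of foreign government bonds by domestic residents 209.1, sale of domestic government bonds to non-residents 83.0; secondary income: personal remittances received from nationals working abroad 41.7, contributions paid to international organisations 20.2.)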